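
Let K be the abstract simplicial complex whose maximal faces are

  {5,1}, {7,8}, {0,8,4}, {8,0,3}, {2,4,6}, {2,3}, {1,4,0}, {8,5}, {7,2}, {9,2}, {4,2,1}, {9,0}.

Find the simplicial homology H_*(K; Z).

Take the total order 0 < 1 < 2 < 3 < 4 < 5 < 6 < 7 < 8 < 9 on the vertex set. Then K (dimension 2) consists of the simplices:

  0-simplices (10): [0], [1], [2], [3], [4], [5], [6], [7], [8], [9]
  1-simplices (18): [0,1], [0,3], [0,4], [0,8], [0,9], [1,2], [1,4], [1,5], [2,3], [2,4], [2,6], [2,7], [2,9], [3,8], [4,6], [4,8], [5,8], [7,8]
  2-simplices (5): [0,1,4], [0,3,8], [0,4,8], [1,2,4], [2,4,6]

giving chain groups C_0 ≅ Z^10, C_1 ≅ Z^18, C_2 ≅ Z^5.

Boundary ∂_1: C_1 → C_0 is given by ∂[p,q] = [q] − [p]. For instance
  ∂[4,8] = [8] − [4].
The 10×18 boundary matrix has rank 9 and Smith normal form diag(1,1,1,1,1,1,1,1,1).

Boundary ∂_2: C_2 → C_1 sends each 2-simplex [p,q,r] to [q,r] − [p,r] + [p,q]. For instance
  ∂[2,4,6] = [4,6] − [2,6] + [2,4],
  ∂[0,1,4] = [1,4] − [0,4] + [0,1].
The resulting 18×5 matrix has rank 5, and its Smith normal form has invariant factors (1,1,1,1,1).

Now H_k = ker ∂_k / im ∂_{k+1}, so:

  H_0: rank C_0 − rank ∂_1 = 10 − 9 = 1, and the invariant factors of ∂_1 are all 1, so H_0 ≅ Z.
  H_1: rank ker ∂_1 − rank ∂_2 = (18 − 9) − 5 = 4, and the invariant factors of ∂_2 are all 1, so H_1 ≅ Z^4.
  H_2: rank ker ∂_2 − rank ∂_3 = (5 − 5) − 0 = 0, and there is no ∂_3, so H_2 ≅ 0.

As a check, the Euler characteristic is 10 − 18 + 5 = -3, which agrees with 1 − 4 + 0 = -3.

H_0 = Z,  H_1 = Z^4,  H_2 = 0.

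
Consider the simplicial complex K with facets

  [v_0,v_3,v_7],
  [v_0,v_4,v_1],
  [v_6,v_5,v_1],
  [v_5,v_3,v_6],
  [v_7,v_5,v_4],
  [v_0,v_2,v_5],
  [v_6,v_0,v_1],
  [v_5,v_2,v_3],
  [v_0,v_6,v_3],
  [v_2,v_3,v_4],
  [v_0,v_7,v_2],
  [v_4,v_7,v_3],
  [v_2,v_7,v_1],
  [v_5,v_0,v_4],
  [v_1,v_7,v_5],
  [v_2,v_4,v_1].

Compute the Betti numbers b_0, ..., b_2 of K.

b_0 = 1, b_1 = 2, b_2 = 1.

Take the total order v_0 < v_1 < v_2 < v_3 < v_4 < v_5 < v_6 < v_7 on the vertex set. Then K (dimension 2) consists of the simplices:

  0-simplices (8): [v_0], [v_1], [v_2], [v_3], [v_4], [v_5], [v_6], [v_7]
  1-simplices (24): (24 of them)
  2-simplices (16): (16 of them)

giving chain groups C_0 ≅ Z^8, C_1 ≅ Z^24, C_2 ≅ Z^16.

Boundary ∂_1: C_1 → C_0 sends each edge [p,q] (with p < q) to q − p. For instance
  ∂[v_0,v_7] = [v_7] − [v_0].
This gives a 8×24 integer matrix of rank 7; reducing to Smith normal form yields diagonal entries (1,1,1,1,1,1,1).

∂_2: C_2 → C_1 sends each 2-simplex [p,q,r] to [q,r] − [p,r] + [p,q]. For instance
  ∂[v_1,v_5,v_6] = [v_5,v_6] − [v_1,v_6] + [v_1,v_5],
  ∂[v_2,v_3,v_4] = [v_3,v_4] − [v_2,v_4] + [v_2,v_3].
The 24×16 boundary matrix has rank 15 and Smith normal form diag(1,1,1,1,1,1,1,1,1,1,1,1,1,1,1).

Computing H_k = (kernel of ∂_k) / (image of ∂_{k+1}):

  H_0: rank C_0 − rank ∂_1 = 8 − 7 = 1, and the invariant factors of ∂_1 are all 1, so H_0 = Z.
  H_1: rank ker ∂_1 − rank ∂_2 = (24 − 7) − 15 = 2, and the invariant factors of ∂_2 are all 1, so H_1 = Z^2.
  H_2: rank ker ∂_2 − rank ∂_3 = (16 − 15) − 0 = 1, and there is no ∂_3, so H_2 = Z.

Hence the Betti numbers are b_0 = 1, b_1 = 2, b_2 = 1.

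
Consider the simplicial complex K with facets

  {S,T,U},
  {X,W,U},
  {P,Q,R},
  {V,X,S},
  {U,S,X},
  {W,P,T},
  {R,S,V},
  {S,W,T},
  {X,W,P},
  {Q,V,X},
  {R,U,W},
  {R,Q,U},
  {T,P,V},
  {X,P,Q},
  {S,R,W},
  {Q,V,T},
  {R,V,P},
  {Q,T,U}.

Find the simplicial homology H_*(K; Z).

Take the total order P < Q < R < S < T < U < V < W < X on the vertex set. Then K (dimension 2) consists of the simplices:

  0-simplices (9): P, Q, R, S, T, U, V, W, X
  1-simplices (27): PQ, PR, PT, PV, PW, PX, QR, QT, QU, QV, QX, RS, RU, RV, RW, ST, SU, SV, SW, SX, TU, TV, TW, UW, UX, VX, WX
  2-simplices (18): PQR, PQX, PRV, PTV, PTW, PWX, QRU, QTU, QTV, QVX, RSV, RSW, RUW, STU, STW, SUX, SVX, UWX

Hence C_0 ≅ Z^9, C_1 ≅ Z^27, C_2 ≅ Z^18.

The boundary map ∂_1: C_1 → C_0 is given by ∂[p,q] = [q] − [p]. For instance
  ∂UW = W − U.
The resulting 9×27 matrix has rank 8, and its Smith normal form has invariant factors (1,1,1,1,1,1,1,1).

The boundary map ∂_2: C_2 → C_1 acts by ∂[p,q,r] = [q,r] − [p,r] + [p,q]. For instance
  ∂PRV = RV − PV + PR,
  ∂PTW = TW − PW + PT.
As a 27×18 matrix over Z this has rank 18, with invariant factors (1,1,1,1,1,1,1,1,1,1,1,1,1,1,1,1,1,2).

From H_k ≅ ker(∂_k) / im(∂_{k+1}) we obtain:

  H_0: rank C_0 − rank ∂_1 = 9 − 8 = 1, and the invariant factors of ∂_1 are all 1, so H_0 ≅ Z.
  H_1: rank ker ∂_1 − rank ∂_2 = (27 − 8) − 18 = 1, and ∂_2 has invariant factor 2 > 1, so H_1 ≅ Z ⊕ Z_2.
  H_2: rank ker ∂_2 − rank ∂_3 = (18 − 18) − 0 = 0, and there is no ∂_3, so H_2 ≅ 0.

As a check, the Euler characteristic is 9 − 27 + 18 = 0, which agrees with 1 − 1 + 0 = 0.

H_0 = Z,  H_1 = Z ⊕ Z_2,  H_2 = 0.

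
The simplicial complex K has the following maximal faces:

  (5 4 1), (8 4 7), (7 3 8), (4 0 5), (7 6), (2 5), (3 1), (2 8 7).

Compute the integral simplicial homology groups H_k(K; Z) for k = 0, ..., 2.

We work with the vertex ordering 0 < 1 < 2 < 3 < 4 < 5 < 6 < 7 < 8. The simplices of K, each written with vertices in increasing order, are:

  0-simplices (9): [0], [1], [2], [3], [4], [5], [6], [7], [8]
  1-simplices (15): [0,4], [0,5], [1,3], [1,4], [1,5], [2,5], [2,7], [2,8], [3,7], [3,8], [4,5], [4,7], [4,8], [6,7], [7,8]
  2-simplices (5): [0,4,5], [1,4,5], [2,7,8], [3,7,8], [4,7,8]

Hence C_0 ≅ Z^9, C_1 ≅ Z^15, C_2 ≅ Z^5.

Boundary ∂_1: C_1 → C_0 is given by ∂[p,q] = [q] − [p].
This gives a 9×15 integer matrix of rank 8; reducing to Smith normal form yields diagonal entries (1,1,1,1,1,1,1,1).

The boundary map ∂_2: C_2 → C_1 maps a triangle to the signed sum of its edges. For instance
  ∂[2,7,8] = [7,8] − [2,8] + [2,7],
  ∂[1,4,5] = [4,5] − [1,5] + [1,4].
This gives a 15×5 integer matrix of rank 5; reducing to Smith normal form yields diagonal entries (1,1,1,1,1).

From H_k ≅ ker(∂_k) / im(∂_{k+1}) we obtain:

  H_0: rank C_0 − rank ∂_1 = 9 − 8 = 1, and the invariant factors of ∂_1 are all 1, so H_0 ≅ Z.
  H_1: rank ker ∂_1 − rank ∂_2 = (15 − 8) − 5 = 2, and the invariant factors of ∂_2 are all 1, so H_1 ≅ Z^2.
  H_2: rank ker ∂_2 − rank ∂_3 = (5 − 5) − 0 = 0, and there is no ∂_3, so H_2 ≅ 0.

As a check, the Euler characteristic is 9 − 15 + 5 = -1, which agrees with 1 − 2 + 0 = -1.

H_0 = Z,  H_1 = Z^2,  H_2 = 0.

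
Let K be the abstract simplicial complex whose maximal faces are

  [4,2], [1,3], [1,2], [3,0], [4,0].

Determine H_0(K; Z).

H_0 ≅ Z.

We work with the vertex ordering 0 < 1 < 2 < 3 < 4. The simplices of K, each written with vertices in increasing order, are:

  0-simplices (5): [0], [1], [2], [3], [4]
  1-simplices (5): [0,3], [0,4], [1,2], [1,3], [2,4]

so the chain groups are C_0 ≅ Z^5, C_1 ≅ Z^5.

The boundary map ∂_1: C_1 → C_0 is given by ∂[p,q] = [q] − [p].
The resulting 5×5 matrix has rank 4, and its Smith normal form has invariant factors (1,1,1,1).

Reading off H_k = ker ∂_k / im ∂_{k+1}:

  H_0: rank C_0 − rank ∂_1 = 5 − 4 = 1, and the invariant factors of ∂_1 are all 1, so H_0 ≅ Z.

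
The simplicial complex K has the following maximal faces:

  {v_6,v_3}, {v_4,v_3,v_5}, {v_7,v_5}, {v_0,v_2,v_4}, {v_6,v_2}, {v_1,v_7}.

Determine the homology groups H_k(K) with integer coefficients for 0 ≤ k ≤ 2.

We work with the vertex ordering v_0 < v_1 < v_2 < v_3 < v_4 < v_5 < v_6 < v_7. The simplices of K, each written with vertices in increasing order, are:

  0-simplices (8): [v_0], [v_1], [v_2], [v_3], [v_4], [v_5], [v_6], [v_7]
  1-simplices (10): [v_0,v_2], [v_0,v_4], [v_1,v_7], [v_2,v_4], [v_2,v_6], [v_3,v_4], [v_3,v_5], [v_3,v_6], [v_4,v_5], [v_5,v_7]
  2-simplices (2): [v_0,v_2,v_4], [v_3,v_4,v_5]

Hence C_0 ≅ Z^8, C_1 ≅ Z^10, C_2 ≅ Z^2.

∂_1: C_1 → C_0 maps an edge to its endpoints' difference, ∂[p,q] = q − p. For instance
  ∂[v_2,v_4] = [v_4] − [v_2].
The resulting 8×10 matrix has rank 7, and its Smith normal form has invariant factors (1,1,1,1,1,1,1).

∂_2: C_2 → C_1 sends each 2-simplex [p,q,r] to [q,r] − [p,r] + [p,q]. For instance
  ∂[v_3,v_4,v_5] = [v_4,v_5] − [v_3,v_5] + [v_3,v_4],
  ∂[v_0,v_2,v_4] = [v_2,v_4] − [v_0,v_4] + [v_0,v_2].
This gives a 10×2 integer matrix of rank 2; reducing to Smith normal form yields diagonal entries (1,1).

Computing H_k = (kernel of ∂_k) / (image of ∂_{k+1}):

  H_0: rank C_0 − rank ∂_1 = 8 − 7 = 1, and the invariant factors of ∂_1 are all 1, so H_0 ≅ Z.
  H_1: rank ker ∂_1 − rank ∂_2 = (10 − 7) − 2 = 1, and the invariant factors of ∂_2 are all 1, so H_1 ≅ Z.
  H_2: rank ker ∂_2 − rank ∂_3 = (2 − 2) − 0 = 0, and there is no ∂_3, so H_2 ≅ 0.

H_0 ≅ Z,  H_1 ≅ Z,  H_2 = 0.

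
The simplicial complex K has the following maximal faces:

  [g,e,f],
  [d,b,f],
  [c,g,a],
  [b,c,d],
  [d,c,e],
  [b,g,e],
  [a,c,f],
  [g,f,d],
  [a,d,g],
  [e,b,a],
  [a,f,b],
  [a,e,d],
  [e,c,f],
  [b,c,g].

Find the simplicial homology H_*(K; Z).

H_0 = Z,  H_1 = Z^2,  H_2 = Z.

Order the vertices as a < b < c < d < e < f < g. Listing each simplex with vertices in this order, K has dimension 2 with simplices:

  0-simplices (7): a, b, c, d, e, f, g
  1-simplices (21): ab, ac, ad, ae, af, ag, bc, bd, be, bf, bg, cd, ce, cf, cg, de, df, dg, ef, eg, fg
  2-simplices (14): abe, abf, acf, acg, ade, adg, bcd, bcg, bdf, beg, cde, cef, dfg, efg

so the chain groups are C_0 ≅ Z^7, C_1 ≅ Z^21, C_2 ≅ Z^14.

The boundary map ∂_1: C_1 → C_0 sends each edge [p,q] (with p < q) to q − p. For instance
  ∂de = e − d.
The resulting 7×21 matrix has rank 6, and its Smith normal form has invariant factors (1,1,1,1,1,1).

The boundary map ∂_2: C_2 → C_1 sends each 2-simplex [p,q,r] to [q,r] − [p,r] + [p,q]. For instance
  ∂dfg = fg − dg + df,
  ∂beg = eg − bg + be.
As a 21×14 matrix over Z this has rank 13, with invariant factors (1,1,1,1,1,1,1,1,1,1,1,1,1).

Now H_k = ker ∂_k / im ∂_{k+1}, so:

  H_0: rank C_0 − rank ∂_1 = 7 − 6 = 1, and the invariant factors of ∂_1 are all 1, so H_0 ≅ Z.
  H_1: rank ker ∂_1 − rank ∂_2 = (21 − 6) − 13 = 2, and the invariant factors of ∂_2 are all 1, so H_1 ≅ Z^2.
  H_2: rank ker ∂_2 − rank ∂_3 = (14 − 13) − 0 = 1, and there is no ∂_3, so H_2 ≅ Z.

As a check, the Euler characteristic is 7 − 21 + 14 = 0, which agrees with 1 − 2 + 1 = 0.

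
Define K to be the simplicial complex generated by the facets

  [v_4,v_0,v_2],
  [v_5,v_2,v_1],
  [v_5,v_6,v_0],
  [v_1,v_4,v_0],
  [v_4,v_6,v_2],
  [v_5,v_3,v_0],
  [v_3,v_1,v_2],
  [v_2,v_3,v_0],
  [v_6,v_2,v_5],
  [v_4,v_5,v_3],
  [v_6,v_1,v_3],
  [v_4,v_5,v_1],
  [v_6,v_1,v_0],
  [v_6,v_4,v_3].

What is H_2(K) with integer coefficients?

H_2 = Z.

Take the total order v_0 < v_1 < v_2 < v_3 < v_4 < v_5 < v_6 on the vertex set. Then K (dimension 2) consists of the simplices:

  0-simplices (7): [v_0], [v_1], [v_2], [v_3], [v_4], [v_5], [v_6]
  1-simplices (21): (21 of them)
  2-simplices (14): (14 of them)

so the chain groups are C_0 ≅ Z^7, C_1 ≅ Z^21, C_2 ≅ Z^14.

Boundary ∂_1: C_1 → C_0 sends each edge [p,q] (with p < q) to q − p.
As a 7×21 matrix over Z this has rank 6, with invariant factors (1,1,1,1,1,1).

Boundary ∂_2: C_2 → C_1 maps a triangle to the signed sum of its edges. For instance
  ∂[v_2,v_5,v_6] = [v_5,v_6] − [v_2,v_6] + [v_2,v_5],
  ∂[v_0,v_1,v_6] = [v_1,v_6] − [v_0,v_6] + [v_0,v_1].
This gives a 21×14 integer matrix of rank 13; reducing to Smith normal form yields diagonal entries (1,1,1,1,1,1,1,1,1,1,1,1,1).

Computing H_k = (kernel of ∂_k) / (image of ∂_{k+1}):

  H_2: rank ker ∂_2 − rank ∂_3 = (14 − 13) − 0 = 1, and there is no ∂_3, so H_2 ≅ Z.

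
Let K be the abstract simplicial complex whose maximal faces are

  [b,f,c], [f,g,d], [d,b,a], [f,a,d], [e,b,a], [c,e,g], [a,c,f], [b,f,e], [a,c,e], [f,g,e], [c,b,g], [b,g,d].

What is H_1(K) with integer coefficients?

H_1 ≅ Z_2.

Take the total order a < b < c < d < e < f < g on the vertex set. Then K (dimension 2) consists of the simplices:

  0-simplices (7): a, b, c, d, e, f, g
  1-simplices (18): ab, ac, ad, ae, af, bc, bd, be, bf, bg, ce, cf, cg, df, dg, ef, eg, fg
  2-simplices (12): abd, abe, ace, acf, adf, bcf, bcg, bdg, bef, ceg, dfg, efg

so the chain groups are C_0 ≅ Z^7, C_1 ≅ Z^18, C_2 ≅ Z^12.

The boundary map ∂_1: C_1 → C_0 maps an edge to its endpoints' difference, ∂[p,q] = q − p. For instance
  ∂be = e − b.
The resulting 7×18 matrix has rank 6, and its Smith normal form has invariant factors (1,1,1,1,1,1).

∂_2: C_2 → C_1 acts by ∂[p,q,r] = [q,r] − [p,r] + [p,q]. For instance
  ∂efg = fg − eg + ef,
  ∂ceg = eg − cg + ce.
As a 18×12 matrix over Z this has rank 12, with invariant factors (1,1,1,1,1,1,1,1,1,1,1,2).

Now H_k = ker ∂_k / im ∂_{k+1}, so:

  H_1: rank ker ∂_1 − rank ∂_2 = (18 − 6) − 12 = 0, and ∂_2 has invariant factor 2 > 1, so H_1 ≅ Z_2.

(K is a triangulation of the real projective plane RP^2.)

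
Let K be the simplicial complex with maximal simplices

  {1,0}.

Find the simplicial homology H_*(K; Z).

Take the total order 0 < 1 on the vertex set. Then K (dimension 1) consists of the simplices:

  0-simplices (2): [0], [1]
  1-simplices (1): [0,1]

giving chain groups C_0 ≅ Z^2, C_1 ≅ Z^1.

Boundary ∂_1: C_1 → C_0 maps an edge to its endpoints' difference, ∂[p,q] = q − p. For instance
  ∂[0,1] = [1] − [0].
The 2×1 boundary matrix has rank 1 and Smith normal form diag(1).

Now H_k = ker ∂_k / im ∂_{k+1}, so:

  H_0: rank C_0 − rank ∂_1 = 2 − 1 = 1, and the invariant factors of ∂_1 are all 1, so H_0 = Z.
  H_1: rank ker ∂_1 − rank ∂_2 = (1 − 1) − 0 = 0, and there is no ∂_2, so H_1 = 0.

H_0 ≅ Z,  H_1 = 0.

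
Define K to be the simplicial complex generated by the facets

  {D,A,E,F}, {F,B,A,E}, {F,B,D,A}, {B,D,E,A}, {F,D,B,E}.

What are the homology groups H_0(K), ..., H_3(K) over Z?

H_0 = Z,  H_1 = 0,  H_2 = 0,  H_3 = Z.

Order the vertices as A < B < D < E < F. Listing each simplex with vertices in this order, K has dimension 3 with simplices:

  0-simplices (5): A, B, D, E, F
  1-simplices (10): AB, AD, AE, AF, BD, BE, BF, DE, DF, EF
  2-simplices (10): ABD, ABE, ABF, ADE, ADF, AEF, BDE, BDF, BEF, DEF
  3-simplices (5): ABDE, ABDF, ABEF, ADEF, BDEF

giving chain groups C_0 ≅ Z^5, C_1 ≅ Z^10, C_2 ≅ Z^10, C_3 ≅ Z^5.

∂_1: C_1 → C_0 maps an edge to its endpoints' difference, ∂[p,q] = q − p.
The resulting 5×10 matrix has rank 4, and its Smith normal form has invariant factors (1,1,1,1).

Boundary ∂_2: C_2 → C_1 sends each 2-simplex [p,q,r] to [q,r] − [p,r] + [p,q]. For instance
  ∂ABE = BE − AE + AB,
  ∂ADF = DF − AF + AD.
The resulting 10×10 matrix has rank 6, and its Smith normal form has invariant factors (1,1,1,1,1,1).

∂_3: C_3 → C_2 sends each 3-simplex σ to the alternating sum Σ_i (−1)^i (σ with its i-th vertex removed). For instance
  ∂ABEF = BEF − AEF + ABF − ABE,
  ∂BDEF = DEF − BEF + BDF − BDE.
The 10×5 boundary matrix has rank 4 and Smith normal form diag(1,1,1,1).

Computing H_k = (kernel of ∂_k) / (image of ∂_{k+1}):

  H_0: rank C_0 − rank ∂_1 = 5 − 4 = 1, and the invariant factors of ∂_1 are all 1, so H_0 = Z.
  H_1: rank ker ∂_1 − rank ∂_2 = (10 − 4) − 6 = 0, and the invariant factors of ∂_2 are all 1, so H_1 = 0.
  H_2: rank ker ∂_2 − rank ∂_3 = (10 − 6) − 4 = 0, and the invariant factors of ∂_3 are all 1, so H_2 = 0.
  H_3: rank ker ∂_3 − rank ∂_4 = (5 − 4) − 0 = 1, and there is no ∂_4, so H_3 = Z.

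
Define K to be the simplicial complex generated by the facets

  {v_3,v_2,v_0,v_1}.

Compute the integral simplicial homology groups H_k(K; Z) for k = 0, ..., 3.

K has 4 vertices, 6 edges, 4 triangles, 1 3-simplex.
rank ∂_0 = 0, rank ∂_1 = 3 ⇒ b_0 = 4 − 0 − 3 = 1; all invariant factors of ∂_1 are 1 so no torsion. So H_0 = Z.
rank ∂_1 = 3, rank ∂_2 = 3 ⇒ b_1 = 6 − 3 − 3 = 0; all invariant factors of ∂_2 are 1 so no torsion. So H_1 = 0.
rank ∂_2 = 3, rank ∂_3 = 1 ⇒ b_2 = 4 − 3 − 1 = 0; all invariant factors of ∂_3 are 1 so no torsion. So H_2 = 0.
rank ∂_3 = 1, rank ∂_4 = 0 ⇒ b_3 = 1 − 1 − 0 = 0. So H_3 = 0.

H_0 ≅ Z,  H_1 = 0,  H_2 = 0,  H_3 = 0.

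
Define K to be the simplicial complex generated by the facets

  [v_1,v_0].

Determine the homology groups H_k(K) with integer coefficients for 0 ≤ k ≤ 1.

Fix the vertex order v_0 < v_1 and write every simplex with vertices in increasing order. Then dim K = 1 and the simplices of K are:

  0-simplices (2): [v_0], [v_1]
  1-simplices (1): [v_0,v_1]

giving chain groups C_0 ≅ Z^2, C_1 ≅ Z^1.

∂_1: C_1 → C_0 maps an edge to its endpoints' difference, ∂[p,q] = q − p. For instance
  ∂[v_0,v_1] = [v_1] − [v_0].
This gives a 2×1 integer matrix of rank 1; reducing to Smith normal form yields diagonal entries (1).

Computing H_k = (kernel of ∂_k) / (image of ∂_{k+1}):

  H_0: rank C_0 − rank ∂_1 = 2 − 1 = 1, and the invariant factors of ∂_1 are all 1, so H_0 = Z.
  H_1: rank ker ∂_1 − rank ∂_2 = (1 − 1) − 0 = 0, and there is no ∂_2, so H_1 = 0.

As a check, the Euler characteristic is 2 − 1 = 1, which agrees with 1 − 0 = 1.

H_0 = Z,  H_1 = 0.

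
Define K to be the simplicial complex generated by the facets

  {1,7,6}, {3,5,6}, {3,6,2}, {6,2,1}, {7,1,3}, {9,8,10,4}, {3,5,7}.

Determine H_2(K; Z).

H_2 = 0.

We work with the vertex ordering 1 < 2 < 3 < 4 < 5 < 6 < 7 < 8 < 9 < 10. The simplices of K, each written with vertices in increasing order, are:

  0-simplices (10): [1], [2], [3], [4], [5], [6], [7], [8], [9], [10]
  1-simplices (18): [1,2], [1,3], [1,6], [1,7], [2,3], [2,6], [3,5], [3,6], [3,7], [4,8], [4,9], [4,10], [5,6], [5,7], [6,7], [8,9], [8,10], [9,10]
  2-simplices (10): [1,2,6], [1,3,7], [1,6,7], [2,3,6], [3,5,6], [3,5,7], [4,8,9], [4,8,10], [4,9,10], [8,9,10]
  3-simplices (1): [4,8,9,10]

Hence C_0 ≅ Z^10, C_1 ≅ Z^18, C_2 ≅ Z^10, C_3 ≅ Z^1.

∂_1: C_1 → C_0 is given by ∂[p,q] = [q] − [p]. For instance
  ∂[2,3] = [3] − [2].
The 10×18 boundary matrix has rank 8 and Smith normal form diag(1,1,1,1,1,1,1,1).

Boundary ∂_2: C_2 → C_1 acts by ∂[p,q,r] = [q,r] − [p,r] + [p,q]. For instance
  ∂[4,9,10] = [9,10] − [4,10] + [4,9],
  ∂[3,5,7] = [5,7] − [3,7] + [3,5].
The 18×10 boundary matrix has rank 9 and Smith normal form diag(1,1,1,1,1,1,1,1,1).

∂_3: C_3 → C_2 sends each 3-simplex σ to the alternating sum Σ_i (−1)^i (σ with its i-th vertex removed). For instance
  ∂[4,8,9,10] = [8,9,10] − [4,9,10] + [4,8,10] − [4,8,9].
The resulting 10×1 matrix has rank 1, and its Smith normal form has invariant factors (1).

Computing H_k = (kernel of ∂_k) / (image of ∂_{k+1}):

  H_2: rank ker ∂_2 − rank ∂_3 = (10 − 9) − 1 = 0, and the invariant factors of ∂_3 are all 1, so H_2 ≅ 0.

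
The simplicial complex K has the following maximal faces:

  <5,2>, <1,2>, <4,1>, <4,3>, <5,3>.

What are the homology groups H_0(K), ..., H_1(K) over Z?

Fix the vertex order 1 < 2 < 3 < 4 < 5 and write every simplex with vertices in increasing order. Then dim K = 1 and the simplices of K are:

  0-simplices (5): [1], [2], [3], [4], [5]
  1-simplices (5): [1,2], [1,4], [2,5], [3,4], [3,5]

Hence C_0 ≅ Z^5, C_1 ≅ Z^5.

∂_1: C_1 → C_0 maps an edge to its endpoints' difference, ∂[p,q] = q − p. For instance
  ∂[3,5] = [5] − [3].
The resulting 5×5 matrix has rank 4, and its Smith normal form has invariant factors (1,1,1,1).

Now H_k = ker ∂_k / im ∂_{k+1}, so:

  H_0: rank C_0 − rank ∂_1 = 5 − 4 = 1, and the invariant factors of ∂_1 are all 1, so H_0 ≅ Z.
  H_1: rank ker ∂_1 − rank ∂_2 = (5 − 4) − 0 = 1, and there is no ∂_2, so H_1 ≅ Z.

As a check, the Euler characteristic is 5 − 5 = 0, which agrees with 1 − 1 = 0.

H_0 ≅ Z,  H_1 ≅ Z.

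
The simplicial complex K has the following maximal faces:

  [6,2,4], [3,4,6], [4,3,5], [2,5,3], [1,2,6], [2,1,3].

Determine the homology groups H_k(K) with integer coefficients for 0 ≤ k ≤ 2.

Fix the vertex order 1 < 2 < 3 < 4 < 5 < 6 and write every simplex with vertices in increasing order. Then dim K = 2 and the simplices of K are:

  0-simplices (6): [1], [2], [3], [4], [5], [6]
  1-simplices (12): [1,2], [1,3], [1,6], [2,3], [2,4], [2,5], [2,6], [3,4], [3,5], [3,6], [4,5], [4,6]
  2-simplices (6): [1,2,3], [1,2,6], [2,3,5], [2,4,6], [3,4,5], [3,4,6]

Hence C_0 ≅ Z^6, C_1 ≅ Z^12, C_2 ≅ Z^6.

∂_1: C_1 → C_0 maps an edge to its endpoints' difference, ∂[p,q] = q − p.
The resulting 6×12 matrix has rank 5, and its Smith normal form has invariant factors (1,1,1,1,1).

∂_2: C_2 → C_1 acts by ∂[p,q,r] = [q,r] − [p,r] + [p,q]. For instance
  ∂[2,3,5] = [3,5] − [2,5] + [2,3],
  ∂[3,4,5] = [4,5] − [3,5] + [3,4].
The 12×6 boundary matrix has rank 6 and Smith normal form diag(1,1,1,1,1,1).

Now H_k = ker ∂_k / im ∂_{k+1}, so:

  H_0: rank C_0 − rank ∂_1 = 6 − 5 = 1, and the invariant factors of ∂_1 are all 1, so H_0 ≅ Z.
  H_1: rank ker ∂_1 − rank ∂_2 = (12 − 5) − 6 = 1, and the invariant factors of ∂_2 are all 1, so H_1 ≅ Z.
  H_2: rank ker ∂_2 − rank ∂_3 = (6 − 6) − 0 = 0, and there is no ∂_3, so H_2 ≅ 0.

H_0 ≅ Z,  H_1 ≅ Z,  H_2 = 0.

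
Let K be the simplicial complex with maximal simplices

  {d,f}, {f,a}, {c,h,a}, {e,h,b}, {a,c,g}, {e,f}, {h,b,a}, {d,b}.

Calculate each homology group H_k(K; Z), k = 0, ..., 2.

Take the total order a < b < c < d < e < f < g < h on the vertex set. Then K (dimension 2) consists of the simplices:

  0-simplices (8): a, b, c, d, e, f, g, h
  1-simplices (13): ab, ac, af, ag, ah, bd, be, bh, cg, ch, df, ef, eh
  2-simplices (4): abh, acg, ach, beh

giving chain groups C_0 ≅ Z^8, C_1 ≅ Z^13, C_2 ≅ Z^4.

∂_1: C_1 → C_0 is given by ∂[p,q] = [q] − [p]. For instance
  ∂ac = c − a.
As a 8×13 matrix over Z this has rank 7, with invariant factors (1,1,1,1,1,1,1).

Boundary ∂_2: C_2 → C_1 acts by ∂[p,q,r] = [q,r] − [p,r] + [p,q]. For instance
  ∂acg = cg − ag + ac,
  ∂ach = ch − ah + ac.
This gives a 13×4 integer matrix of rank 4; reducing to Smith normal form yields diagonal entries (1,1,1,1).

Now H_k = ker ∂_k / im ∂_{k+1}, so:

  H_0: rank C_0 − rank ∂_1 = 8 − 7 = 1, and the invariant factors of ∂_1 are all 1, so H_0 ≅ Z.
  H_1: rank ker ∂_1 − rank ∂_2 = (13 − 7) − 4 = 2, and the invariant factors of ∂_2 are all 1, so H_1 ≅ Z^2.
  H_2: rank ker ∂_2 − rank ∂_3 = (4 − 4) − 0 = 0, and there is no ∂_3, so H_2 ≅ 0.

H_0 = Z,  H_1 = Z^2,  H_2 = 0.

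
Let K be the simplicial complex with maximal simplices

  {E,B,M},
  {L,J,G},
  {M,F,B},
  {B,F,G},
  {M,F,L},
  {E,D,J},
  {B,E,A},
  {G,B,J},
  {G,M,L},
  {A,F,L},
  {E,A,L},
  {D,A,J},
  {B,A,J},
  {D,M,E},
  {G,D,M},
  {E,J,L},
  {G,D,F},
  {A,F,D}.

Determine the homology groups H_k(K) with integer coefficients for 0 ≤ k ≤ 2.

H_0 = Z,  H_1 = Z ⊕ Z/2Z,  H_2 = 0.

Order the vertices as A < B < D < E < F < G < J < L < M. Listing each simplex with vertices in this order, K has dimension 2 with simplices:

  0-simplices (9): A, B, D, E, F, G, J, L, M
  1-simplices (27): AB, AD, AE, AF, AJ, AL, BE, BF, BG, BJ, BM, DE, DF, DG, DJ, DM, EJ, EL, EM, FG, FL, FM, GJ, GL, GM, JL, LM
  2-simplices (18): ABE, ABJ, ADF, ADJ, AEL, AFL, BEM, BFG, BFM, BGJ, DEJ, DEM, DFG, DGM, EJL, FLM, GJL, GLM

giving chain groups C_0 ≅ Z^9, C_1 ≅ Z^27, C_2 ≅ Z^18.

The boundary map ∂_1: C_1 → C_0 is given by ∂[p,q] = [q] − [p]. For instance
  ∂FM = M − F.
This gives a 9×27 integer matrix of rank 8; reducing to Smith normal form yields diagonal entries (1,1,1,1,1,1,1,1).

∂_2: C_2 → C_1 maps a triangle to the signed sum of its edges. For instance
  ∂ABE = BE − AE + AB,
  ∂EJL = JL − EL + EJ.
As a 27×18 matrix over Z this has rank 18, with invariant factors (1,1,1,1,1,1,1,1,1,1,1,1,1,1,1,1,1,2).

Now H_k = ker ∂_k / im ∂_{k+1}, so:

  H_0: rank C_0 − rank ∂_1 = 9 − 8 = 1, and the invariant factors of ∂_1 are all 1, so H_0 ≅ Z.
  H_1: rank ker ∂_1 − rank ∂_2 = (27 − 8) − 18 = 1, and ∂_2 has invariant factor 2 > 1, so H_1 ≅ Z ⊕ Z/2Z.
  H_2: rank ker ∂_2 − rank ∂_3 = (18 − 18) − 0 = 0, and there is no ∂_3, so H_2 ≅ 0.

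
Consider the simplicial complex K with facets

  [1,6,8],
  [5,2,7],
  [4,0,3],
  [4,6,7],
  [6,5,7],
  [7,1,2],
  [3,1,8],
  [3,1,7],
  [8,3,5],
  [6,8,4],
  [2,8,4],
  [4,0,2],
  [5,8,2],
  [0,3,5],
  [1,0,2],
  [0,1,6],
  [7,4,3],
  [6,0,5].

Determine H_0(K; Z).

We work with the vertex ordering 0 < 1 < 2 < 3 < 4 < 5 < 6 < 7 < 8. The simplices of K, each written with vertices in increasing order, are:

  0-simplices (9): [0], [1], [2], [3], [4], [5], [6], [7], [8]
  1-simplices (27): (27 of them)
  2-simplices (18): [0,1,2], [0,1,6], [0,2,4], [0,3,4], [0,3,5], [0,5,6], [1,2,7], [1,3,7], [1,3,8], [1,6,8], [2,4,8], [2,5,7], [2,5,8], [3,4,7], [3,5,8], [4,6,7], [4,6,8], [5,6,7]

so the chain groups are C_0 ≅ Z^9, C_1 ≅ Z^27, C_2 ≅ Z^18.

∂_1: C_1 → C_0 maps an edge to its endpoints' difference, ∂[p,q] = q − p. For instance
  ∂[0,1] = [1] − [0].
This gives a 9×27 integer matrix of rank 8; reducing to Smith normal form yields diagonal entries (1,1,1,1,1,1,1,1).

∂_2: C_2 → C_1 acts by ∂[p,q,r] = [q,r] − [p,r] + [p,q]. For instance
  ∂[1,3,8] = [3,8] − [1,8] + [1,3],
  ∂[0,3,5] = [3,5] − [0,5] + [0,3].
This gives a 27×18 integer matrix of rank 17; reducing to Smith normal form yields diagonal entries (1,1,1,1,1,1,1,1,1,1,1,1,1,1,1,1,1).

Computing H_k = (kernel of ∂_k) / (image of ∂_{k+1}):

  H_0: rank C_0 − rank ∂_1 = 9 − 8 = 1, and the invariant factors of ∂_1 are all 1, so H_0 ≅ Z.

H_0 ≅ Z.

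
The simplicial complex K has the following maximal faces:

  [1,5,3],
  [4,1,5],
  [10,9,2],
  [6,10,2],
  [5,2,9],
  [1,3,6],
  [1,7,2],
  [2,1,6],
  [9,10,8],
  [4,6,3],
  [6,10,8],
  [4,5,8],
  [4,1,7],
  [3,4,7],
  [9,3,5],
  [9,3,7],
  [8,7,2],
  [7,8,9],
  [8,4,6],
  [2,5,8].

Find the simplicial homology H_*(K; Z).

H_0 = Z,  H_1 = Z ⊕ Z_2,  H_2 = 0.

K has 10 vertices, 30 edges, 20 triangles.
rank ∂_0 = 0, rank ∂_1 = 9 ⇒ b_0 = 10 − 0 − 9 = 1; all invariant factors of ∂_1 are 1 so no torsion. So H_0 = Z.
rank ∂_1 = 9, rank ∂_2 = 20 ⇒ b_1 = 30 − 9 − 20 = 1; ∂_2 has invariant factor(s) [2] giving torsion. So H_1 = Z ⊕ Z_2.
rank ∂_2 = 20, rank ∂_3 = 0 ⇒ b_2 = 20 − 20 − 0 = 0. So H_2 = 0.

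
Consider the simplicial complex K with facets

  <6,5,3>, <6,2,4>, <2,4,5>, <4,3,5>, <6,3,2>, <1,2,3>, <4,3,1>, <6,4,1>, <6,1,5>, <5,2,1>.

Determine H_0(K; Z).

K has 6 vertices, 15 edges, 10 triangles.
rank ∂_0 = 0, rank ∂_1 = 5 ⇒ b_0 = 6 − 0 − 5 = 1; all invariant factors of ∂_1 are 1 so no torsion. So H_0 ≅ Z.

H_0 = Z.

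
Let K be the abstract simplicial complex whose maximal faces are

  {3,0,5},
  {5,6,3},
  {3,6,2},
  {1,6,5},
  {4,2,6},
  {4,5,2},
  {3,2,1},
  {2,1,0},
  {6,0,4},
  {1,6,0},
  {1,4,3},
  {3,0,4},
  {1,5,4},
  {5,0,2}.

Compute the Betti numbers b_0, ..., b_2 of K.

K has 7 vertices, 21 edges, 14 triangles.
rank ∂_0 = 0, rank ∂_1 = 6 ⇒ b_0 = 7 − 0 − 6 = 1; all invariant factors of ∂_1 are 1 so no torsion. So H_0 = Z.
rank ∂_1 = 6, rank ∂_2 = 13 ⇒ b_1 = 21 − 6 − 13 = 2; all invariant factors of ∂_2 are 1 so no torsion. So H_1 = Z^2.
rank ∂_2 = 13, rank ∂_3 = 0 ⇒ b_2 = 14 − 13 − 0 = 1. So H_2 = Z.

b_0 = 1, b_1 = 2, b_2 = 1.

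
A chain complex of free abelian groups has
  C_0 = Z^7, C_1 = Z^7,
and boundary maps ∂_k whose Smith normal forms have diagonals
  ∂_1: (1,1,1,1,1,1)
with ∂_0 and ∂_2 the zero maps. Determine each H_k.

H_0 ≅ Z,  H_1 ≅ Z.

H_0: b_0 = 7 − 0 − 6 = 1; torsion from ∂_1 factors > 1: none. So H_0 ≅ Z.
H_1: b_1 = 7 − 6 − 0 = 1; torsion from ∂_2 factors > 1: none. So H_1 ≅ Z.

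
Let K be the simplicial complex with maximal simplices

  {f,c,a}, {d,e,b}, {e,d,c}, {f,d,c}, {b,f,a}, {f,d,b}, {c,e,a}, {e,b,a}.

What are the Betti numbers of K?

Order the vertices as a < b < c < d < e < f. Listing each simplex with vertices in this order, K has dimension 2 with simplices:

  0-simplices (6): a, b, c, d, e, f
  1-simplices (12): ab, ac, ae, af, bd, be, bf, cd, ce, cf, de, df
  2-simplices (8): abe, abf, ace, acf, bde, bdf, cde, cdf

Hence C_0 ≅ Z^6, C_1 ≅ Z^12, C_2 ≅ Z^8.

The boundary map ∂_1: C_1 → C_0 sends each edge [p,q] (with p < q) to q − p. For instance
  ∂de = e − d.
This gives a 6×12 integer matrix of rank 5; reducing to Smith normal form yields diagonal entries (1,1,1,1,1).

∂_2: C_2 → C_1 maps a triangle to the signed sum of its edges. For instance
  ∂cde = de − ce + cd,
  ∂acf = cf − af + ac.
The 12×8 boundary matrix has rank 7 and Smith normal form diag(1,1,1,1,1,1,1).

Now H_k = ker ∂_k / im ∂_{k+1}, so:

  H_0: rank C_0 − rank ∂_1 = 6 − 5 = 1, and the invariant factors of ∂_1 are all 1, so H_0 = Z.
  H_1: rank ker ∂_1 − rank ∂_2 = (12 − 5) − 7 = 0, and the invariant factors of ∂_2 are all 1, so H_1 = 0.
  H_2: rank ker ∂_2 − rank ∂_3 = (8 − 7) − 0 = 1, and there is no ∂_3, so H_2 = Z.

Hence the Betti numbers are b_0 = 1, b_1 = 0, b_2 = 1.

b_0 = 1, b_1 = 0, b_2 = 1.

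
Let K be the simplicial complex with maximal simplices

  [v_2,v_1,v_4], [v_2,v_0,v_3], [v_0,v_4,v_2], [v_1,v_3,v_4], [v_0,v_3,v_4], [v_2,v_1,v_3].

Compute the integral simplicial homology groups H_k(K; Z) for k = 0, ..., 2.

H_0 ≅ Z,  H_1 = 0,  H_2 ≅ Z.

We work with the vertex ordering v_0 < v_1 < v_2 < v_3 < v_4. The simplices of K, each written with vertices in increasing order, are:

  0-simplices (5): [v_0], [v_1], [v_2], [v_3], [v_4]
  1-simplices (9): [v_0,v_2], [v_0,v_3], [v_0,v_4], [v_1,v_2], [v_1,v_3], [v_1,v_4], [v_2,v_3], [v_2,v_4], [v_3,v_4]
  2-simplices (6): [v_0,v_2,v_3], [v_0,v_2,v_4], [v_0,v_3,v_4], [v_1,v_2,v_3], [v_1,v_2,v_4], [v_1,v_3,v_4]

Hence C_0 ≅ Z^5, C_1 ≅ Z^9, C_2 ≅ Z^6.

The boundary map ∂_1: C_1 → C_0 is given by ∂[p,q] = [q] − [p].
The 5×9 boundary matrix has rank 4 and Smith normal form diag(1,1,1,1).

∂_2: C_2 → C_1 maps a triangle to the signed sum of its edges. For instance
  ∂[v_0,v_3,v_4] = [v_3,v_4] − [v_0,v_4] + [v_0,v_3],
  ∂[v_1,v_2,v_3] = [v_2,v_3] − [v_1,v_3] + [v_1,v_2].
This gives a 9×6 integer matrix of rank 5; reducing to Smith normal form yields diagonal entries (1,1,1,1,1).

Reading off H_k = ker ∂_k / im ∂_{k+1}:

  H_0: rank C_0 − rank ∂_1 = 5 − 4 = 1, and the invariant factors of ∂_1 are all 1, so H_0 ≅ Z.
  H_1: rank ker ∂_1 − rank ∂_2 = (9 − 4) − 5 = 0, and the invariant factors of ∂_2 are all 1, so H_1 ≅ 0.
  H_2: rank ker ∂_2 − rank ∂_3 = (6 − 5) − 0 = 1, and there is no ∂_3, so H_2 ≅ Z.

As a check, the Euler characteristic is 5 − 9 + 6 = 2, which agrees with 1 − 0 + 1 = 2.
(K is a triangulation of the 2-sphere S^2.)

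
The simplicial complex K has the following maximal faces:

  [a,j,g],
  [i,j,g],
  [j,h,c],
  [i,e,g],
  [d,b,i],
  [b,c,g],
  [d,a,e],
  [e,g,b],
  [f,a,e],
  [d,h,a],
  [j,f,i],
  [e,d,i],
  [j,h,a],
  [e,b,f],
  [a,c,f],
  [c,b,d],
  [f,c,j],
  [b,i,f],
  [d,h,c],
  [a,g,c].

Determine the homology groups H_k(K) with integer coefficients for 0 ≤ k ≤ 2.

Fix the vertex order a < b < c < d < e < f < g < h < i < j and write every simplex with vertices in increasing order. Then dim K = 2 and the simplices of K are:

  0-simplices (10): a, b, c, d, e, f, g, h, i, j
  1-simplices (30): ac, ad, ae, af, ag, ah, aj, bc, bd, be, bf, bg, bi, cd, cf, cg, ch, cj, de, dh, di, ef, eg, ei, fi, fj, gi, gj, hj, ij
  2-simplices (20): acf, acg, ade, adh, aef, agj, ahj, bcd, bcg, bdi, bef, beg, bfi, cdh, cfj, chj, dei, egi, fij, gij

giving chain groups C_0 ≅ Z^10, C_1 ≅ Z^30, C_2 ≅ Z^20.

∂_1: C_1 → C_0 maps an edge to its endpoints' difference, ∂[p,q] = q − p.
The 10×30 boundary matrix has rank 9 and Smith normal form diag(1,1,1,1,1,1,1,1,1).

Boundary ∂_2: C_2 → C_1 maps a triangle to the signed sum of its edges. For instance
  ∂aef = ef − af + ae,
  ∂adh = dh − ah + ad.
The 30×20 boundary matrix has rank 20 and Smith normal form diag(1,1,1,1,1,1,1,1,1,1,1,1,1,1,1,1,1,1,1,2).

Reading off H_k = ker ∂_k / im ∂_{k+1}:

  H_0: rank C_0 − rank ∂_1 = 10 − 9 = 1, and the invariant factors of ∂_1 are all 1, so H_0 = Z.
  H_1: rank ker ∂_1 − rank ∂_2 = (30 − 9) − 20 = 1, and ∂_2 has invariant factor 2 > 1, so H_1 = Z ⊕ Z/2.
  H_2: rank ker ∂_2 − rank ∂_3 = (20 − 20) − 0 = 0, and there is no ∂_3, so H_2 = 0.

H_0 ≅ Z,  H_1 ≅ Z ⊕ Z/2,  H_2 = 0.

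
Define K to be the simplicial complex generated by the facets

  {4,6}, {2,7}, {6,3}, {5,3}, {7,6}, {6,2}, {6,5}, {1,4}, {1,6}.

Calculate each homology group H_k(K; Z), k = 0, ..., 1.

H_0 ≅ Z,  H_1 ≅ Z^3.

K has 7 vertices, 9 edges.
rank ∂_0 = 0, rank ∂_1 = 6 ⇒ b_0 = 7 − 0 − 6 = 1; all invariant factors of ∂_1 are 1 so no torsion. So H_0 = Z.
rank ∂_1 = 6, rank ∂_2 = 0 ⇒ b_1 = 9 − 6 − 0 = 3. So H_1 = Z^3.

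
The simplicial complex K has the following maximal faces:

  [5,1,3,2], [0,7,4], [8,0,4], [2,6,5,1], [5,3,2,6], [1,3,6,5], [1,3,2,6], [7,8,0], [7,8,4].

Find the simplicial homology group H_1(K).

H_1 ≅ 0.

Take the total order 0 < 1 < 2 < 3 < 4 < 5 < 6 < 7 < 8 on the vertex set. Then K (dimension 3) consists of the simplices:

  0-simplices (9): [0], [1], [2], [3], [4], [5], [6], [7], [8]
  1-simplices (16): [0,4], [0,7], [0,8], [1,2], [1,3], [1,5], [1,6], [2,3], [2,5], [2,6], [3,5], [3,6], [4,7], [4,8], [5,6], [7,8]
  2-simplices (14): [0,4,7], [0,4,8], [0,7,8], [1,2,3], [1,2,5], [1,2,6], [1,3,5], [1,3,6], [1,5,6], [2,3,5], [2,3,6], [2,5,6], [3,5,6], [4,7,8]
  3-simplices (5): [1,2,3,5], [1,2,3,6], [1,2,5,6], [1,3,5,6], [2,3,5,6]

so the chain groups are C_0 ≅ Z^9, C_1 ≅ Z^16, C_2 ≅ Z^14, C_3 ≅ Z^5.

∂_1: C_1 → C_0 is given by ∂[p,q] = [q] − [p].
As a 9×16 matrix over Z this has rank 7, with invariant factors (1,1,1,1,1,1,1).

The boundary map ∂_2: C_2 → C_1 sends each 2-simplex [p,q,r] to [q,r] − [p,r] + [p,q]. For instance
  ∂[3,5,6] = [5,6] − [3,6] + [3,5],
  ∂[1,5,6] = [5,6] − [1,6] + [1,5].
The resulting 16×14 matrix has rank 9, and its Smith normal form has invariant factors (1,1,1,1,1,1,1,1,1).

Boundary ∂_3: C_3 → C_2 sends each 3-simplex σ to the alternating sum Σ_i (−1)^i (σ with its i-th vertex removed). For instance
  ∂[1,3,5,6] = [3,5,6] − [1,5,6] + [1,3,6] − [1,3,5],
  ∂[1,2,3,5] = [2,3,5] − [1,3,5] + [1,2,5] − [1,2,3].
This gives a 14×5 integer matrix of rank 4; reducing to Smith normal form yields diagonal entries (1,1,1,1).

Computing H_k = (kernel of ∂_k) / (image of ∂_{k+1}):

  H_1: rank ker ∂_1 − rank ∂_2 = (16 − 7) − 9 = 0, and the invariant factors of ∂_2 are all 1, so H_1 ≅ 0.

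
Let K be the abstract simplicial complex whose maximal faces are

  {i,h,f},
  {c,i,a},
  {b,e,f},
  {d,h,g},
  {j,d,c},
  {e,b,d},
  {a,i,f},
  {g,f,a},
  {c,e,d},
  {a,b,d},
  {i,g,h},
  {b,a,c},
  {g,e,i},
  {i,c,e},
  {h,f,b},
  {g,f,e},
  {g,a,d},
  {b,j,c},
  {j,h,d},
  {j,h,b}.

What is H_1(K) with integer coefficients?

H_1 = Z ⊕ Z/2Z.

We work with the vertex ordering a < b < c < d < e < f < g < h < i < j. The simplices of K, each written with vertices in increasing order, are:

  0-simplices (10): a, b, c, d, e, f, g, h, i, j
  1-simplices (30): ab, ac, ad, af, ag, ai, bc, bd, be, bf, bh, bj, cd, ce, ci, cj, de, dg, dh, dj, ef, eg, ei, fg, fh, fi, gh, gi, hi, hj
  2-simplices (20): abc, abd, aci, adg, afg, afi, bcj, bde, bef, bfh, bhj, cde, cdj, cei, dgh, dhj, efg, egi, fhi, ghi

Hence C_0 ≅ Z^10, C_1 ≅ Z^30, C_2 ≅ Z^20.

∂_1: C_1 → C_0 is given by ∂[p,q] = [q] − [p]. For instance
  ∂bh = h − b.
As a 10×30 matrix over Z this has rank 9, with invariant factors (1,1,1,1,1,1,1,1,1).

∂_2: C_2 → C_1 maps a triangle to the signed sum of its edges. For instance
  ∂cei = ei − ci + ce,
  ∂bde = de − be + bd.
The resulting 30×20 matrix has rank 20, and its Smith normal form has invariant factors (1,1,1,1,1,1,1,1,1,1,1,1,1,1,1,1,1,1,1,2).

Reading off H_k = ker ∂_k / im ∂_{k+1}:

  H_1: rank ker ∂_1 − rank ∂_2 = (30 − 9) − 20 = 1, and ∂_2 has invariant factor 2 > 1, so H_1 = Z ⊕ Z/2Z.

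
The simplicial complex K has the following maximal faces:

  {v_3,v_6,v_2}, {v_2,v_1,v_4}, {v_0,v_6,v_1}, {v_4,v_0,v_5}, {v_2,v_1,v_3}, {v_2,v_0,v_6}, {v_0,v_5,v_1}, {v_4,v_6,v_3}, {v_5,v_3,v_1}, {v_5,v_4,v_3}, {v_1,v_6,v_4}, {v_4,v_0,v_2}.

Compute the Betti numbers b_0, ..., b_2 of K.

b_0 = 1, b_1 = 0, b_2 = 0.

We work with the vertex ordering v_0 < v_1 < v_2 < v_3 < v_4 < v_5 < v_6. The simplices of K, each written with vertices in increasing order, are:

  0-simplices (7): [v_0], [v_1], [v_2], [v_3], [v_4], [v_5], [v_6]
  1-simplices (18): (18 of them)
  2-simplices (12): (12 of them)

giving chain groups C_0 ≅ Z^7, C_1 ≅ Z^18, C_2 ≅ Z^12.

∂_1: C_1 → C_0 is given by ∂[p,q] = [q] − [p].
As a 7×18 matrix over Z this has rank 6, with invariant factors (1,1,1,1,1,1).

The boundary map ∂_2: C_2 → C_1 acts by ∂[p,q,r] = [q,r] − [p,r] + [p,q]. For instance
  ∂[v_0,v_1,v_6] = [v_1,v_6] − [v_0,v_6] + [v_0,v_1],
  ∂[v_3,v_4,v_6] = [v_4,v_6] − [v_3,v_6] + [v_3,v_4].
The 18×12 boundary matrix has rank 12 and Smith normal form diag(1,1,1,1,1,1,1,1,1,1,1,2).

Now H_k = ker ∂_k / im ∂_{k+1}, so:

  H_0: rank C_0 − rank ∂_1 = 7 − 6 = 1, and the invariant factors of ∂_1 are all 1, so H_0 ≅ Z.
  H_1: rank ker ∂_1 − rank ∂_2 = (18 − 6) − 12 = 0, and ∂_2 has invariant factor 2 > 1, so H_1 ≅ Z/2.
  H_2: rank ker ∂_2 − rank ∂_3 = (12 − 12) − 0 = 0, and there is no ∂_3, so H_2 ≅ 0.

As a check, the Euler characteristic is 7 − 18 + 12 = 1, which agrees with 1 − 0 + 0 = 1.
(K is a triangulation of the real projective plane RP^2.)

Hence the Betti numbers are b_0 = 1, b_1 = 0, b_2 = 0.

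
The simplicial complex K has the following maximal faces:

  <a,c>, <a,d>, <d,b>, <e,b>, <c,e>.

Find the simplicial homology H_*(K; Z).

H_0 = Z,  H_1 = Z.

K has 5 vertices, 5 edges.
rank ∂_0 = 0, rank ∂_1 = 4 ⇒ b_0 = 5 − 0 − 4 = 1; all invariant factors of ∂_1 are 1 so no torsion. So H_0 = Z.
rank ∂_1 = 4, rank ∂_2 = 0 ⇒ b_1 = 5 − 4 − 0 = 1. So H_1 = Z.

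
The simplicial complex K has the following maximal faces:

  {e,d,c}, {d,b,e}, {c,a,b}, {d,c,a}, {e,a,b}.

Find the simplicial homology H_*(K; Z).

Take the total order a < b < c < d < e on the vertex set. Then K (dimension 2) consists of the simplices:

  0-simplices (5): a, b, c, d, e
  1-simplices (10): ab, ac, ad, ae, bc, bd, be, cd, ce, de
  2-simplices (5): abc, abe, acd, bde, cde

so the chain groups are C_0 ≅ Z^5, C_1 ≅ Z^10, C_2 ≅ Z^5.

The boundary map ∂_1: C_1 → C_0 maps an edge to its endpoints' difference, ∂[p,q] = q − p. For instance
  ∂ae = e − a.
As a 5×10 matrix over Z this has rank 4, with invariant factors (1,1,1,1).

The boundary map ∂_2: C_2 → C_1 maps a triangle to the signed sum of its edges. For instance
  ∂abe = be − ae + ab,
  ∂bde = de − be + bd.
The resulting 10×5 matrix has rank 5, and its Smith normal form has invariant factors (1,1,1,1,1).

From H_k ≅ ker(∂_k) / im(∂_{k+1}) we obtain:

  H_0: rank C_0 − rank ∂_1 = 5 − 4 = 1, and the invariant factors of ∂_1 are all 1, so H_0 ≅ Z.
  H_1: rank ker ∂_1 − rank ∂_2 = (10 − 4) − 5 = 1, and the invariant factors of ∂_2 are all 1, so H_1 ≅ Z.
  H_2: rank ker ∂_2 − rank ∂_3 = (5 − 5) − 0 = 0, and there is no ∂_3, so H_2 ≅ 0.

H_0 ≅ Z,  H_1 ≅ Z,  H_2 = 0.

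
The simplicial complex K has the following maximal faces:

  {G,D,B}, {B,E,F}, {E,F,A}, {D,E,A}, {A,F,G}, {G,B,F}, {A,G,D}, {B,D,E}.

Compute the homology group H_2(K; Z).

H_2 ≅ Z.

Fix the vertex order A < B < D < E < F < G and write every simplex with vertices in increasing order. Then dim K = 2 and the simplices of K are:

  0-simplices (6): A, B, D, E, F, G
  1-simplices (12): AD, AE, AF, AG, BD, BE, BF, BG, DE, DG, EF, FG
  2-simplices (8): ADE, ADG, AEF, AFG, BDE, BDG, BEF, BFG

giving chain groups C_0 ≅ Z^6, C_1 ≅ Z^12, C_2 ≅ Z^8.

The boundary map ∂_1: C_1 → C_0 sends each edge [p,q] (with p < q) to q − p. For instance
  ∂BF = F − B.
The 6×12 boundary matrix has rank 5 and Smith normal form diag(1,1,1,1,1).

The boundary map ∂_2: C_2 → C_1 sends each 2-simplex [p,q,r] to [q,r] − [p,r] + [p,q]. For instance
  ∂ADG = DG − AG + AD,
  ∂AFG = FG − AG + AF.
As a 12×8 matrix over Z this has rank 7, with invariant factors (1,1,1,1,1,1,1).

From H_k ≅ ker(∂_k) / im(∂_{k+1}) we obtain:

  H_2: rank ker ∂_2 − rank ∂_3 = (8 − 7) − 0 = 1, and there is no ∂_3, so H_2 = Z.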